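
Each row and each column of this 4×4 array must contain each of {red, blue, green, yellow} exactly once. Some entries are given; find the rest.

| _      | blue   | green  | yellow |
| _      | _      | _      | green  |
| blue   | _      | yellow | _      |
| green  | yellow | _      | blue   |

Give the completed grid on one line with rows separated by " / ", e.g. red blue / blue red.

(r1,c1): row 1 has {blue,green,yellow}; column 1 has {blue,green}, so it must be red.
(r2,c1): row 2 has {green}; column 1 has {red,blue,green}, so it must be yellow.
(r2,c2): row 2 has {green,yellow}; column 2 has {blue,yellow}, so it must be red.
(r2,c3): row 2 has {red,green,yellow}; column 3 has {green,yellow}, so it must be blue.
(r3,c2): row 3 has {blue,yellow}; column 2 has {red,blue,yellow}, so it must be green.
(r3,c4): row 3 has {blue,green,yellow}; column 4 has {blue,green,yellow}, so it must be red.
(r4,c3): row 4 has {blue,green,yellow}; column 3 has {blue,green,yellow}, so it must be red.

red blue green yellow / yellow red blue green / blue green yellow red / green yellow red blue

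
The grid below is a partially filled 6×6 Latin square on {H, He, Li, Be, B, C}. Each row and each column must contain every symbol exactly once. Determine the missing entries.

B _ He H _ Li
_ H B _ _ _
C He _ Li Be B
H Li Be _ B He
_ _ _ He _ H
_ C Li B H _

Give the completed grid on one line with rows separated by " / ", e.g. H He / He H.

row 1 has {H,He,Li,B}; column 2 has {H,He,Li,C} — only Be is left for (r1,c2).
row 1 has {H,He,Li,Be,B}; column 5 has {H,Be,B} — only C is left for (r1,c5).
row 3 has {He,Li,Be,B,C}; column 3 has {He,Li,Be,B} — only H is left for (r3,c3).
row 4 has {H,He,Li,Be,B}; column 4 has {H,He,Li,B} — only C is left for (r4,c4).
row 5 has {H,He}; column 2 has {H,He,Li,Be,C} — only B is left for (r5,c2).
row 5 has {H,He,B}; column 3 has {H,He,Li,Be,B} — only C is left for (r5,c3).
row 5 has {H,He,B,C}; column 5 has {H,Be,B,C} — only Li is left for (r5,c5).
row 6 has {H,Li,B,C}; column 6 has {H,He,Li,B} — only Be is left for (r6,c6).
row 2 has {H,B}; column 4 has {H,He,Li,B,C} — only Be is left for (r2,c4).
row 2 has {H,Be,B}; column 5 has {H,Li,Be,B,C} — only He is left for (r2,c5).
row 2 has {H,He,Be,B}; column 6 has {H,He,Li,Be,B} — only C is left for (r2,c6).
row 5 has {H,He,Li,B,C}; column 1 has {H,B,C} — only Be is left for (r5,c1).
row 6 has {H,Li,Be,B,C}; column 1 has {H,Be,B,C} — only He is left for (r6,c1).
row 2 has {H,He,Be,B,C}; column 1 has {H,He,Be,B,C} — only Li is left for (r2,c1).

B Be He H C Li / Li H B Be He C / C He H Li Be B / H Li Be C B He / Be B C He Li H / He C Li B H Be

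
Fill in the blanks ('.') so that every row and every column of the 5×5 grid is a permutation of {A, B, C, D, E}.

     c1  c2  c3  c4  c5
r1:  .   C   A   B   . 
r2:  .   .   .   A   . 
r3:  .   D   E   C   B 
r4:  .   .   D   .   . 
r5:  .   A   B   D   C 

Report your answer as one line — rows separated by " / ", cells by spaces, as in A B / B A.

(r2,c3) = C
(r3,c1) = A
(r4,c4) = E
(r4,c5) = A
(r5,c1) = E
(r1,c1) = D
(r1,c5) = E
(r2,c1) = B
(r2,c2) = E
(r2,c5) = D
(r4,c1) = C
(r4,c2) = B

D C A B E / B E C A D / A D E C B / C B D E A / E A B D C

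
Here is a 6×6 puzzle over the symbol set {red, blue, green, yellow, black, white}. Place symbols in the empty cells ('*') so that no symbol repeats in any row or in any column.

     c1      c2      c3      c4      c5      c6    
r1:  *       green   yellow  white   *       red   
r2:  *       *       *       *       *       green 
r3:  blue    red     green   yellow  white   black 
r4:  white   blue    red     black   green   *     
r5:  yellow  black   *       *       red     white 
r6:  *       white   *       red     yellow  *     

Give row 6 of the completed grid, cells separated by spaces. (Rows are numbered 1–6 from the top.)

green white black red yellow blue

row 1 has {red,green,yellow,white}; column 1 has {blue,yellow,white} — only black is left for (r1,c1).
row 1 has {red,green,yellow,black,white}; column 5 has {red,green,yellow,white} — only blue is left for (r1,c5).
row 2 has {green}; column 1 has {blue,yellow,black,white} — only red is left for (r2,c1).
row 2 has {red,green}; column 2 has {red,blue,green,black,white} — only yellow is left for (r2,c2).
row 2 has {red,green,yellow}; column 4 has {red,yellow,black,white} — only blue is left for (r2,c4).
row 2 has {red,blue,green,yellow}; column 5 has {red,blue,green,yellow,white} — only black is left for (r2,c5).
row 4 has {red,blue,green,black,white}; column 6 has {red,green,black,white} — only yellow is left for (r4,c6).
row 5 has {red,yellow,black,white}; column 3 has {red,green,yellow} — only blue is left for (r5,c3).
row 5 has {red,blue,yellow,black,white}; column 4 has {red,blue,yellow,black,white} — only green is left for (r5,c4).
row 6 has {red,yellow,white}; column 1 has {red,blue,yellow,black,white} — only green is left for (r6,c1).
row 6 has {red,green,yellow,white}; column 3 has {red,blue,green,yellow} — only black is left for (r6,c3).
row 6 has {red,green,yellow,black,white}; column 6 has {red,green,yellow,black,white} — only blue is left for (r6,c6).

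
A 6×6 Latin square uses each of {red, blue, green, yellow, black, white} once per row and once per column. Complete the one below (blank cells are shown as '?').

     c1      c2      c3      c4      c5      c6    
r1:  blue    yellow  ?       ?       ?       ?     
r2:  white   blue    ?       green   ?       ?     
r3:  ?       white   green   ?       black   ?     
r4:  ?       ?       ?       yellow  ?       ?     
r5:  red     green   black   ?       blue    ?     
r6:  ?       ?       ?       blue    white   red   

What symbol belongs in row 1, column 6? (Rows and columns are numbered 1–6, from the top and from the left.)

green

(r3,c1): row 3 has {green,black,white}; column 1 has {red,blue,white}, so it must be yellow.
(r3,c4): row 3 has {green,yellow,black,white}; column 4 has {blue,green,yellow}, so it must be red.
(r3,c6): row 3 has {red,green,yellow,black,white}; column 6 has {red}, so it must be blue.
(r5,c4): row 5 has {red,blue,green,black}; column 4 has {red,blue,green,yellow}, so it must be white.
(r5,c6): row 5 has {red,blue,green,black,white}; column 6 has {red,blue}, so it must be yellow.
(r6,c2): row 6 has {red,blue,white}; column 2 has {blue,green,yellow,white}, so it must be black.
(r6,c3): row 6 has {red,blue,black,white}; column 3 has {green,black}, so it must be yellow.
(r1,c4): row 1 has {blue,yellow}; column 4 has {red,blue,green,yellow,white}, so it must be black.
(r2,c3): row 2 has {blue,green,white}; column 3 has {green,yellow,black}, so it must be red.
(r2,c5): row 2 has {red,blue,green,white}; column 5 has {blue,black,white}, so it must be yellow.
(r2,c6): row 2 has {red,blue,green,yellow,white}; column 6 has {red,blue,yellow}, so it must be black.
(r4,c2): row 4 has {yellow}; column 2 has {blue,green,yellow,black,white}, so it must be red.
(r4,c5): row 4 has {red,yellow}; column 5 has {blue,yellow,black,white}, so it must be green.
(r4,c6): row 4 has {red,green,yellow}; column 6 has {red,blue,yellow,black}, so it must be white.
(r6,c1): row 6 has {red,blue,yellow,black,white}; column 1 has {red,blue,yellow,white}, so it must be green.
(r1,c3): row 1 has {blue,yellow,black}; column 3 has {red,green,yellow,black}, so it must be white.
(r1,c5): row 1 has {blue,yellow,black,white}; column 5 has {blue,green,yellow,black,white}, so it must be red.
(r1,c6): row 1 has {red,blue,yellow,black,white}; column 6 has {red,blue,yellow,black,white}, so it must be green.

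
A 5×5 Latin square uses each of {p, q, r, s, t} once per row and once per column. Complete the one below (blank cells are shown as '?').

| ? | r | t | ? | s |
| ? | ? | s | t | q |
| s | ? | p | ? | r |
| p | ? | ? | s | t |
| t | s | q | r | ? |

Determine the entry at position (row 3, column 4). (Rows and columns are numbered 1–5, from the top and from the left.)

q

(r1,c1) = q
(r1,c4) = p
(r2,c1) = r
(r2,c2) = p
(r3,c4) = q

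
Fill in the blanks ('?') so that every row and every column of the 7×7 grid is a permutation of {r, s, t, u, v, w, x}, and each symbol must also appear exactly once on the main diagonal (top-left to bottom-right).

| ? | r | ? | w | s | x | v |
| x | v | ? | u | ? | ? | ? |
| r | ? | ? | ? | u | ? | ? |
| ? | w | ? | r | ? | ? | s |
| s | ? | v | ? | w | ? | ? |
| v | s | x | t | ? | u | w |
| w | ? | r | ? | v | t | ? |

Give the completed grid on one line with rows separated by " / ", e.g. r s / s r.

t r u w s x v / x v w u t s r / r x s v u w t / u w t r x v s / s t v x w r u / v s x t r u w / w u r s v t x

(r1,c1) = t
(r1,c3) = u
(r3,c3) = s
(r4,c1) = u
(r4,c3) = t
(r4,c5) = x
(r4,c6) = v
(r5,c4) = x
(r5,c6) = r
(r6,c5) = r
(r7,c4) = s
(r7,c7) = x
(r2,c3) = w
(r2,c5) = t
(r2,c6) = s
(r2,c7) = r
(r3,c4) = v
(r3,c6) = w
(r3,c7) = t
(r5,c7) = u
(r7,c2) = u
(r3,c2) = x
(r5,c2) = t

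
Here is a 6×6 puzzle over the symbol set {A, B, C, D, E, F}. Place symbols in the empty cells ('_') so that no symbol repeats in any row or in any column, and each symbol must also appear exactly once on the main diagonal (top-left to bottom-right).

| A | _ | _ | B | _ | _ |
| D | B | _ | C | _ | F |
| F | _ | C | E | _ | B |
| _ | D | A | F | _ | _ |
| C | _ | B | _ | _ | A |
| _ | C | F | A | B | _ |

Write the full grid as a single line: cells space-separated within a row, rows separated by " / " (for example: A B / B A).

A E D B F C / D B E C A F / F A C E D B / B D A F C E / C F B D E A / E C F A B D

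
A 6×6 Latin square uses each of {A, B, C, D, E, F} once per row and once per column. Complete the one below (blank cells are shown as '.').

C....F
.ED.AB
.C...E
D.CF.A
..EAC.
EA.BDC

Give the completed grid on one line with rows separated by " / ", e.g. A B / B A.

C D A E B F / F E D C A B / A C B D F E / D B C F E A / B F E A C D / E A F B D C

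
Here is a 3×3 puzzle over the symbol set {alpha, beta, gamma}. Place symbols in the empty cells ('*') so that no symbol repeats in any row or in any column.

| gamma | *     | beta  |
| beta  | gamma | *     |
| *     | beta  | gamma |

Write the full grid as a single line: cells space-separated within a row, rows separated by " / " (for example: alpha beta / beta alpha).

At row 1, column 2: row 1 has {beta,gamma}; column 2 has {beta,gamma}; that leaves alpha.
At row 2, column 3: row 2 has {beta,gamma}; column 3 has {beta,gamma}; that leaves alpha.
At row 3, column 1: row 3 has {beta,gamma}; column 1 has {beta,gamma}; that leaves alpha.

gamma alpha beta / beta gamma alpha / alpha beta gamma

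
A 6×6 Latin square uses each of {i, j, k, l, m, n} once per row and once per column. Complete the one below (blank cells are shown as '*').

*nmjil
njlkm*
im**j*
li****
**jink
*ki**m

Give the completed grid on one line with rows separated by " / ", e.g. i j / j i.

k n m j i l / n j l k m i / i m k l j n / l i n m k j / m l j i n k / j k i n l m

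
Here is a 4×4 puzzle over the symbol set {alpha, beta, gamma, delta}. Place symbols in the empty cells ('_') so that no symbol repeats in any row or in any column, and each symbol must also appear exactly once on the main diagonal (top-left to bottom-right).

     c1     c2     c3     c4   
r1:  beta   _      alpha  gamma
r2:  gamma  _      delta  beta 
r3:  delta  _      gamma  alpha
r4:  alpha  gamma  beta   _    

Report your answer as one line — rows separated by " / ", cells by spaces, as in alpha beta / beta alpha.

beta delta alpha gamma / gamma alpha delta beta / delta beta gamma alpha / alpha gamma beta delta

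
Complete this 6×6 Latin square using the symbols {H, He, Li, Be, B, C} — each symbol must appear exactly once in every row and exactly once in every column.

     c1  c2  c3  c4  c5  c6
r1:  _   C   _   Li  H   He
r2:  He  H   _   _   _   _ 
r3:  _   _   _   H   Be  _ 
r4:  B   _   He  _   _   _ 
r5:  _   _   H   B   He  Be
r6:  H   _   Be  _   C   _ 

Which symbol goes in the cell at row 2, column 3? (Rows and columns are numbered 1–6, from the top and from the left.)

Li

(r1,c1) = Be
(r1,c3) = B
(r4,c5) = Li
(r5,c2) = Li
(r6,c4) = He
(r2,c5) = B
(r4,c2) = Be
(r4,c4) = C
(r4,c6) = H
(r5,c1) = C
(r6,c2) = B
(r6,c6) = Li
(r2,c4) = Be
(r2,c6) = C
(r3,c1) = Li
(r3,c2) = He
(r3,c3) = C
(r3,c6) = B
(r2,c3) = Li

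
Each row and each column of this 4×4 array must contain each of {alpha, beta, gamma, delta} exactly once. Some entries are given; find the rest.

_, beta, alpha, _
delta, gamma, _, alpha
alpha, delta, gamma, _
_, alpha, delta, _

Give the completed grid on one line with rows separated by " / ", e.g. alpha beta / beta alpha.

gamma beta alpha delta / delta gamma beta alpha / alpha delta gamma beta / beta alpha delta gamma

(r1,c1): row 1 has {alpha,beta}; column 1 has {alpha,delta}, so it must be gamma.
(r1,c4): row 1 has {alpha,beta,gamma}; column 4 has {alpha}, so it must be delta.
(r2,c3): row 2 has {alpha,gamma,delta}; column 3 has {alpha,gamma,delta}, so it must be beta.
(r3,c4): row 3 has {alpha,gamma,delta}; column 4 has {alpha,delta}, so it must be beta.
(r4,c1): row 4 has {alpha,delta}; column 1 has {alpha,gamma,delta}, so it must be beta.
(r4,c4): row 4 has {alpha,beta,delta}; column 4 has {alpha,beta,delta}, so it must be gamma.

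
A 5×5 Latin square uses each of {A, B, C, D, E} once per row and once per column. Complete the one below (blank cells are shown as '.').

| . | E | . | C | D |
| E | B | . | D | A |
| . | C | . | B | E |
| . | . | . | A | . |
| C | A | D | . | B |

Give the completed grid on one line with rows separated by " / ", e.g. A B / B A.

A E B C D / E B C D A / D C A B E / B D E A C / C A D E B

(r2,c3) = C
(r3,c3) = A
(r4,c2) = D
(r4,c5) = C
(r5,c4) = E
(r1,c3) = B
(r3,c1) = D
(r4,c1) = B
(r4,c3) = E
(r1,c1) = A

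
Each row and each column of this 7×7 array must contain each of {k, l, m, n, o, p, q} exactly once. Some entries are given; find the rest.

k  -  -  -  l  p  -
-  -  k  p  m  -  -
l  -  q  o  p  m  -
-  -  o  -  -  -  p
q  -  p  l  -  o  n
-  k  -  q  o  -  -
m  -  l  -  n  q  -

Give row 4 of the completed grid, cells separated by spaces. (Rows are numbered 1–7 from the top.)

(r3,c2): row 3 has {l,m,o,p,q}; column 2 has {k}, so it must be n.
(r3,c7): row 3 has {l,m,n,o,p,q}; column 7 has {n,p}, so it must be k.
(r4,c1): row 4 has {o,p}; column 1 has {k,l,m,q}, so it must be n.
(r5,c2): row 5 has {l,n,o,p,q}; column 2 has {k,n}, so it must be m.
(r5,c5): row 5 has {l,m,n,o,p,q}; column 5 has {l,m,n,o,p}, so it must be k.
(r6,c1): row 6 has {k,o,q}; column 1 has {k,l,m,n,q}, so it must be p.
(r7,c4): row 7 has {l,m,n,q}; column 4 has {l,o,p,q}, so it must be k.
(r7,c7): row 7 has {k,l,m,n,q}; column 7 has {k,n,p}, so it must be o.
(r2,c1): row 2 has {k,m,p}; column 1 has {k,l,m,n,p,q}, so it must be o.
(r4,c4): row 4 has {n,o,p}; column 4 has {k,l,o,p,q}, so it must be m.
(r4,c5): row 4 has {m,n,o,p}; column 5 has {k,l,m,n,o,p}, so it must be q.
(r7,c2): row 7 has {k,l,m,n,o,q}; column 2 has {k,m,n}, so it must be p.
(r1,c4): row 1 has {k,l,p}; column 4 has {k,l,m,o,p,q}, so it must be n.
(r4,c2): row 4 has {m,n,o,p,q}; column 2 has {k,m,n,p}, so it must be l.
(r4,c6): row 4 has {l,m,n,o,p,q}; column 6 has {m,o,p,q}, so it must be k.

n l o m q k p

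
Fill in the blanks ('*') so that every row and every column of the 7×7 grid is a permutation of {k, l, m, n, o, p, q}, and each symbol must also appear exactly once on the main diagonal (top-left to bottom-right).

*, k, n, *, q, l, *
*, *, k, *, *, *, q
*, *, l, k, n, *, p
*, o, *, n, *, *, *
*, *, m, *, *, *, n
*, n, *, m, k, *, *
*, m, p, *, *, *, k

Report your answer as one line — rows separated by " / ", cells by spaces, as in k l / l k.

m k n p q l o / n p k l m o q / o q l k n m p / l o q n p k m / k l m q o p n / p n o m k q l / q m p o l n k

(r2,c2) = p
(r3,c2) = q
(r4,c3) = q
(r5,c2) = l
(r5,c5) = o
(r6,c3) = o
(r6,c6) = q
(r6,c7) = l
(r7,c5) = l
(r1,c1) = m
(r1,c7) = o
(r2,c5) = m
(r3,c1) = o
(r3,c6) = m
(r4,c5) = p
(r4,c6) = k
(r4,c7) = m
(r5,c6) = p
(r6,c1) = p
(r1,c4) = p
(r4,c1) = l
(r5,c4) = q
(r7,c4) = o
(r7,c6) = n
(r2,c1) = n
(r2,c4) = l
(r2,c6) = o
(r5,c1) = k
(r7,c1) = q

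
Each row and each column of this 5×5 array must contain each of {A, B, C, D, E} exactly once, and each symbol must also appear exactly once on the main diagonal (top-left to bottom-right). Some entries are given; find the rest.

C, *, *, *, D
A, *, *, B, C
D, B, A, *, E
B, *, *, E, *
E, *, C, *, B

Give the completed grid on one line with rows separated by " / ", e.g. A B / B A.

C E B A D / A D E B C / D B A C E / B C D E A / E A C D B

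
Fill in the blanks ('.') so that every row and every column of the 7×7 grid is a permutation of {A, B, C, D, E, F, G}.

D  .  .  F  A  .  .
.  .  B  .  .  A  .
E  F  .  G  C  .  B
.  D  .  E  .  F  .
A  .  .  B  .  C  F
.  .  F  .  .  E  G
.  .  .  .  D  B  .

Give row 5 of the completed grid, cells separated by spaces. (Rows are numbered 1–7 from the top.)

(r1,c6) = G
(r3,c6) = D
(r6,c5) = B
(r3,c3) = A
(r4,c5) = G
(r5,c5) = E
(r6,c1) = C
(r6,c2) = A
(r6,c4) = D
(r2,c4) = C
(r2,c5) = F
(r4,c1) = B
(r4,c3) = C
(r4,c7) = A
(r5,c2) = G
(r5,c3) = D

A G D B E C F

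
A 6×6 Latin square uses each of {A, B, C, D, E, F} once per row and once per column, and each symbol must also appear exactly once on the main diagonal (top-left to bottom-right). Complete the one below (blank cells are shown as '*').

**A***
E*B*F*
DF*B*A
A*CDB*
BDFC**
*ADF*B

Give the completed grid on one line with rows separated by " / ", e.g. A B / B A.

F B A E D C / E C B A F D / D F E B C A / A E C D B F / B D F C A E / C A D F E B

At row 1, column 4: row 1 has {A}; column 4 has {B,C,D,F}; that leaves E.
At row 2, column 2: row 2 has {B,E,F}; column 2 has {A,D,F}; the diagonal has {B,D}; that leaves C.
At row 2, column 4: row 2 has {B,C,E,F}; column 4 has {B,C,D,E,F}; that leaves A.
At row 2, column 6: row 2 has {A,B,C,E,F}; column 6 has {A,B}; that leaves D.
At row 3, column 3: row 3 has {A,B,D,F}; column 3 has {A,B,C,D,F}; the diagonal has {B,C,D}; that leaves E.
At row 3, column 5: row 3 has {A,B,D,E,F}; column 5 has {B,F}; that leaves C.
At row 4, column 2: row 4 has {A,B,C,D}; column 2 has {A,C,D,F}; that leaves E.
At row 4, column 6: row 4 has {A,B,C,D,E}; column 6 has {A,B,D}; that leaves F.
At row 5, column 5: row 5 has {B,C,D,F}; column 5 has {B,C,F}; the diagonal has {B,C,D,E}; that leaves A.
At row 5, column 6: row 5 has {A,B,C,D,F}; column 6 has {A,B,D,F}; that leaves E.
At row 6, column 1: row 6 has {A,B,D,F}; column 1 has {A,B,D,E}; that leaves C.
At row 6, column 5: row 6 has {A,B,C,D,F}; column 5 has {A,B,C,F}; that leaves E.
At row 1, column 1: row 1 has {A,E}; column 1 has {A,B,C,D,E}; the diagonal has {A,B,C,D,E}; that leaves F.
At row 1, column 2: row 1 has {A,E,F}; column 2 has {A,C,D,E,F}; that leaves B.
At row 1, column 5: row 1 has {A,B,E,F}; column 5 has {A,B,C,E,F}; that leaves D.
At row 1, column 6: row 1 has {A,B,D,E,F}; column 6 has {A,B,D,E,F}; that leaves C.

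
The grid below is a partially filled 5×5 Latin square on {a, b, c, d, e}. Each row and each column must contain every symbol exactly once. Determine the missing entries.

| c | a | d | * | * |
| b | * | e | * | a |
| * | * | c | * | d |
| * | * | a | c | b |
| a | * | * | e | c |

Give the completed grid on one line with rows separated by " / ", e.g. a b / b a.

c a d b e / b c e d a / e b c a d / d e a c b / a d b e c

(r1,c4): row 1 has {a,c,d}; column 4 has {c,e}, so it must be b.
(r1,c5): row 1 has {a,b,c,d}; column 5 has {a,b,c,d}, so it must be e.
(r2,c4): row 2 has {a,b,e}; column 4 has {b,c,e}, so it must be d.
(r3,c1): row 3 has {c,d}; column 1 has {a,b,c}, so it must be e.
(r3,c2): row 3 has {c,d,e}; column 2 has {a}, so it must be b.
(r3,c4): row 3 has {b,c,d,e}; column 4 has {b,c,d,e}, so it must be a.
(r4,c1): row 4 has {a,b,c}; column 1 has {a,b,c,e}, so it must be d.
(r4,c2): row 4 has {a,b,c,d}; column 2 has {a,b}, so it must be e.
(r5,c2): row 5 has {a,c,e}; column 2 has {a,b,e}, so it must be d.
(r5,c3): row 5 has {a,c,d,e}; column 3 has {a,c,d,e}, so it must be b.
(r2,c2): row 2 has {a,b,d,e}; column 2 has {a,b,d,e}, so it must be c.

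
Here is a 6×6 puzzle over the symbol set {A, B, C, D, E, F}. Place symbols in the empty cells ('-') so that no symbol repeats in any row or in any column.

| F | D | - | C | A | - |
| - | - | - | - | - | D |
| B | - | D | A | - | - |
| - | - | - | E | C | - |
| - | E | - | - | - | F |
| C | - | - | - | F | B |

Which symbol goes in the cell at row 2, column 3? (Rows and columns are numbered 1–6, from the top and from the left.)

A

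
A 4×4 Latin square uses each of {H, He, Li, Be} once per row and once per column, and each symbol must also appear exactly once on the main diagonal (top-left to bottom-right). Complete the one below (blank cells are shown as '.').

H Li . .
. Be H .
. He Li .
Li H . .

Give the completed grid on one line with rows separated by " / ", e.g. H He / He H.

H Li He Be / He Be H Li / Be He Li H / Li H Be He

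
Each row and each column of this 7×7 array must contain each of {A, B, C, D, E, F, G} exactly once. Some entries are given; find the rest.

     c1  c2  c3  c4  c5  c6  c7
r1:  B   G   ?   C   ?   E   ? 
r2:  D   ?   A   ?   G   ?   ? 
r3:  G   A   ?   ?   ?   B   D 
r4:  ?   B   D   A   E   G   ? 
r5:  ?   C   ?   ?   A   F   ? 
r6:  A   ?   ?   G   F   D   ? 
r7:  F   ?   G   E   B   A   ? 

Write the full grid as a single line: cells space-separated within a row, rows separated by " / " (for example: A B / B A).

B G F C D E A / D F A B G C E / G A E F C B D / C B D A E G F / E C B D A F G / A E C G F D B / F D G E B A C

(r1,c3) = F
(r1,c5) = D
(r1,c7) = A
(r2,c6) = C
(r3,c4) = F
(r3,c5) = C
(r4,c1) = C
(r4,c7) = F
(r5,c1) = E
(r5,c3) = B
(r5,c4) = D
(r5,c7) = G
(r6,c2) = E
(r6,c3) = C
(r6,c7) = B
(r7,c2) = D
(r7,c7) = C
(r2,c2) = F
(r2,c4) = B
(r2,c7) = E
(r3,c3) = E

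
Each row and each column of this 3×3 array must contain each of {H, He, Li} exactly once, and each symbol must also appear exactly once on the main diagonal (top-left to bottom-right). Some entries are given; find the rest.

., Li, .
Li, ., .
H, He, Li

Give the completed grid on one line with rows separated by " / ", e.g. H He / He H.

He Li H / Li H He / H He Li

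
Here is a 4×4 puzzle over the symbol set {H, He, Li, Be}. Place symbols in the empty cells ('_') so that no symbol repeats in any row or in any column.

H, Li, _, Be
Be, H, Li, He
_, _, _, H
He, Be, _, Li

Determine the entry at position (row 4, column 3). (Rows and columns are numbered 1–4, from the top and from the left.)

H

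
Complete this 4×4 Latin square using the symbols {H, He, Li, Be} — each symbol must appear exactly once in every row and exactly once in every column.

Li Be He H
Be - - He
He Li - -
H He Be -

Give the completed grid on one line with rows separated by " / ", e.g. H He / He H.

Li Be He H / Be H Li He / He Li H Be / H He Be Li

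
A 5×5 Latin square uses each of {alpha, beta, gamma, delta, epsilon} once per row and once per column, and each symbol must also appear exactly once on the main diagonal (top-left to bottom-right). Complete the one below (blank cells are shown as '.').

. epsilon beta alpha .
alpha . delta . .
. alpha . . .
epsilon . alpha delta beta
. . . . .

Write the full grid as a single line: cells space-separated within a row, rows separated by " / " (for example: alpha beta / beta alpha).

gamma epsilon beta alpha delta / alpha beta delta gamma epsilon / delta alpha epsilon beta gamma / epsilon gamma alpha delta beta / beta delta gamma epsilon alpha

(r1,c1) = gamma
(r1,c5) = delta
(r2,c2) = beta
(r3,c3) = epsilon
(r3,c5) = gamma
(r4,c2) = gamma
(r5,c2) = delta
(r5,c3) = gamma
(r5,c5) = alpha
(r2,c5) = epsilon
(r3,c4) = beta
(r5,c1) = beta
(r5,c4) = epsilon
(r2,c4) = gamma
(r3,c1) = delta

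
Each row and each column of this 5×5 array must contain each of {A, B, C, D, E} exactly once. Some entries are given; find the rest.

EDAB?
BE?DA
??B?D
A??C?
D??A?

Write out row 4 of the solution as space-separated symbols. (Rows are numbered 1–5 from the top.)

At row 1, column 5: row 1 has {A,B,D,E}; column 5 has {A,D}; that leaves C.
At row 2, column 3: row 2 has {A,B,D,E}; column 3 has {A,B}; that leaves C.
At row 3, column 1: row 3 has {B,D}; column 1 has {A,B,D,E}; that leaves C.
At row 3, column 2: row 3 has {B,C,D}; column 2 has {D,E}; that leaves A.
At row 3, column 4: row 3 has {A,B,C,D}; column 4 has {A,B,C,D}; that leaves E.
At row 4, column 2: row 4 has {A,C}; column 2 has {A,D,E}; that leaves B.
At row 4, column 5: row 4 has {A,B,C}; column 5 has {A,C,D}; that leaves E.
At row 5, column 2: row 5 has {A,D}; column 2 has {A,B,D,E}; that leaves C.
At row 5, column 3: row 5 has {A,C,D}; column 3 has {A,B,C}; that leaves E.
At row 5, column 5: row 5 has {A,C,D,E}; column 5 has {A,C,D,E}; that leaves B.
At row 4, column 3: row 4 has {A,B,C,E}; column 3 has {A,B,C,E}; that leaves D.

A B D C E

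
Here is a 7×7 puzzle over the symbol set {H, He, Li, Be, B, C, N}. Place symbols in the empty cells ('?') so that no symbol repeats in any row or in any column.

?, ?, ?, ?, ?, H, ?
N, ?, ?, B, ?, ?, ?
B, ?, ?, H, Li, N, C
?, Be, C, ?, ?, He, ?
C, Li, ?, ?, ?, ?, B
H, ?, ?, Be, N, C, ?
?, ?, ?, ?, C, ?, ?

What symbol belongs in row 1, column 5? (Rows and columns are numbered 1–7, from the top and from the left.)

Be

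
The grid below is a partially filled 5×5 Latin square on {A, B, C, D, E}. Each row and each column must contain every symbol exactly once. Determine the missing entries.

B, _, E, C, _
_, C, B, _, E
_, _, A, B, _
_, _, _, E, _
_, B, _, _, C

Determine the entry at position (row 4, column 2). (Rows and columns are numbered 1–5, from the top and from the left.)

A

(r3,c5) = D
(r5,c3) = D
(r5,c4) = A
(r1,c5) = A
(r2,c4) = D
(r3,c2) = E
(r4,c3) = C
(r4,c5) = B
(r5,c1) = E
(r1,c2) = D
(r2,c1) = A
(r3,c1) = C
(r4,c1) = D
(r4,c2) = A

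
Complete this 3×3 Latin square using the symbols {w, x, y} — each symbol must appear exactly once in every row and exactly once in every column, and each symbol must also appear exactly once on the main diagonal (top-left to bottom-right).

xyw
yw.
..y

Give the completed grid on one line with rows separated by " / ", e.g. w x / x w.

At row 2, column 3: row 2 has {w,y}; column 3 has {w,y}; that leaves x.
At row 3, column 1: row 3 has {y}; column 1 has {x,y}; that leaves w.
At row 3, column 2: row 3 has {w,y}; column 2 has {w,y}; that leaves x.

x y w / y w x / w x y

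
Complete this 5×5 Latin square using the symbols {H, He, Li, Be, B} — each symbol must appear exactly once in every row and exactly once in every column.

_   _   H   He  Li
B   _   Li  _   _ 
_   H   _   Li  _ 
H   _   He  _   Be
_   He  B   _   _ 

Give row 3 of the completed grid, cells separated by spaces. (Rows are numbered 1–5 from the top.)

At row 1, column 1: row 1 has {H,He,Li}; column 1 has {H,B}; that leaves Be.
At row 1, column 2: row 1 has {H,He,Li,Be}; column 2 has {H,He}; that leaves B.
At row 2, column 2: row 2 has {Li,B}; column 2 has {H,He,B}; that leaves Be.
At row 2, column 4: row 2 has {Li,Be,B}; column 4 has {He,Li}; that leaves H.
At row 2, column 5: row 2 has {H,Li,Be,B}; column 5 has {Li,Be}; that leaves He.
At row 3, column 1: row 3 has {H,Li}; column 1 has {H,Be,B}; that leaves He.
At row 3, column 3: row 3 has {H,He,Li}; column 3 has {H,He,Li,B}; that leaves Be.
At row 3, column 5: row 3 has {H,He,Li,Be}; column 5 has {He,Li,Be}; that leaves B.

He H Be Li B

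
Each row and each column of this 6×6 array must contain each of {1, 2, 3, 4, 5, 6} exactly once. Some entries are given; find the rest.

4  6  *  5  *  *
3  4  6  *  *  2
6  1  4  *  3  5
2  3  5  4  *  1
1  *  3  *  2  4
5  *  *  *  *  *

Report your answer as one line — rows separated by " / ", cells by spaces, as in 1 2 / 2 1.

4 6 2 5 1 3 / 3 4 6 1 5 2 / 6 1 4 2 3 5 / 2 3 5 4 6 1 / 1 5 3 6 2 4 / 5 2 1 3 4 6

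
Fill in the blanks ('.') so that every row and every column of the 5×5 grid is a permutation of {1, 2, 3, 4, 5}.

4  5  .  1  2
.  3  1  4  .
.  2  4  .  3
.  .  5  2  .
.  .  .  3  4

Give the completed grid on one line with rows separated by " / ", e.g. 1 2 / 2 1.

4 5 3 1 2 / 2 3 1 4 5 / 1 2 4 5 3 / 3 4 5 2 1 / 5 1 2 3 4

(r1,c3) = 3
(r2,c5) = 5
(r3,c4) = 5
(r4,c5) = 1
(r5,c2) = 1
(r5,c3) = 2
(r2,c1) = 2
(r3,c1) = 1
(r4,c1) = 3
(r4,c2) = 4
(r5,c1) = 5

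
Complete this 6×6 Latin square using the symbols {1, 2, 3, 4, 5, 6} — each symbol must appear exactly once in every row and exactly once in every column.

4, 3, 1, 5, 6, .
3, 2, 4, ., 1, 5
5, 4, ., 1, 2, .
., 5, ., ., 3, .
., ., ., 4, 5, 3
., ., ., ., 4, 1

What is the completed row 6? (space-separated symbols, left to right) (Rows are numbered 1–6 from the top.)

2 6 5 3 4 1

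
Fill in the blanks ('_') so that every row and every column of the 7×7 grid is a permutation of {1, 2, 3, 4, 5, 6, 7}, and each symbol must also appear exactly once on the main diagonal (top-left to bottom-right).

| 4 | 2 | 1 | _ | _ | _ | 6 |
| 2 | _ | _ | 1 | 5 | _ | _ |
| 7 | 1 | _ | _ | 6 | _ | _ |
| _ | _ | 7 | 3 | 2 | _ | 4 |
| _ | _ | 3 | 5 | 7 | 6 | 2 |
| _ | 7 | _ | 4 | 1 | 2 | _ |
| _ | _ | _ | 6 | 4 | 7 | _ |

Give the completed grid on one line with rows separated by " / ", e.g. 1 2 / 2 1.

4 2 1 7 3 5 6 / 2 6 4 1 5 3 7 / 7 1 5 2 6 4 3 / 6 5 7 3 2 1 4 / 1 4 3 5 7 6 2 / 3 7 6 4 1 2 5 / 5 3 2 6 4 7 1

At row 1, column 4: row 1 has {1,2,4,6}; column 4 has {1,3,4,5,6}; that leaves 7.
At row 1, column 5: row 1 has {1,2,4,6,7}; column 5 has {1,2,4,5,6,7}; that leaves 3.
At row 1, column 6: row 1 has {1,2,3,4,6,7}; column 6 has {2,6,7}; that leaves 5.
At row 2, column 2: row 2 has {1,2,5}; column 2 has {1,2,7}; the diagonal has {2,3,4,7}; that leaves 6.
At row 2, column 3: row 2 has {1,2,5,6}; column 3 has {1,3,7}; that leaves 4.
At row 2, column 6: row 2 has {1,2,4,5,6}; column 6 has {2,5,6,7}; that leaves 3.
At row 2, column 7: row 2 has {1,2,3,4,5,6}; column 7 has {2,4,6}; that leaves 7.
At row 3, column 3: row 3 has {1,6,7}; column 3 has {1,3,4,7}; the diagonal has {2,3,4,6,7}; that leaves 5.
At row 3, column 4: row 3 has {1,5,6,7}; column 4 has {1,3,4,5,6,7}; that leaves 2.
At row 3, column 6: row 3 has {1,2,5,6,7}; column 6 has {2,3,5,6,7}; that leaves 4.
At row 3, column 7: row 3 has {1,2,4,5,6,7}; column 7 has {2,4,6,7}; that leaves 3.
At row 4, column 2: row 4 has {2,3,4,7}; column 2 has {1,2,6,7}; that leaves 5.
At row 4, column 6: row 4 has {2,3,4,5,7}; column 6 has {2,3,4,5,6,7}; that leaves 1.
At row 5, column 1: row 5 has {2,3,5,6,7}; column 1 has {2,4,7}; that leaves 1.
At row 5, column 2: row 5 has {1,2,3,5,6,7}; column 2 has {1,2,5,6,7}; that leaves 4.
At row 6, column 3: row 6 has {1,2,4,7}; column 3 has {1,3,4,5,7}; that leaves 6.
At row 6, column 7: row 6 has {1,2,4,6,7}; column 7 has {2,3,4,6,7}; that leaves 5.
At row 7, column 2: row 7 has {4,6,7}; column 2 has {1,2,4,5,6,7}; that leaves 3.
At row 7, column 3: row 7 has {3,4,6,7}; column 3 has {1,3,4,5,6,7}; that leaves 2.
At row 7, column 7: row 7 has {2,3,4,6,7}; column 7 has {2,3,4,5,6,7}; the diagonal has {2,3,4,5,6,7}; that leaves 1.
At row 4, column 1: row 4 has {1,2,3,4,5,7}; column 1 has {1,2,4,7}; that leaves 6.
At row 6, column 1: row 6 has {1,2,4,5,6,7}; column 1 has {1,2,4,6,7}; that leaves 3.
At row 7, column 1: row 7 has {1,2,3,4,6,7}; column 1 has {1,2,3,4,6,7}; that leaves 5.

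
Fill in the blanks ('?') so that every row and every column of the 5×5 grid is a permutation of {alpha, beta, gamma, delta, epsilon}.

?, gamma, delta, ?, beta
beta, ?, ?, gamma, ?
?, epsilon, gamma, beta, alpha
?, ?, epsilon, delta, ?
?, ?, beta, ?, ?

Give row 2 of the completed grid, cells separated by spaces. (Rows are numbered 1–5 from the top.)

beta delta alpha gamma epsilon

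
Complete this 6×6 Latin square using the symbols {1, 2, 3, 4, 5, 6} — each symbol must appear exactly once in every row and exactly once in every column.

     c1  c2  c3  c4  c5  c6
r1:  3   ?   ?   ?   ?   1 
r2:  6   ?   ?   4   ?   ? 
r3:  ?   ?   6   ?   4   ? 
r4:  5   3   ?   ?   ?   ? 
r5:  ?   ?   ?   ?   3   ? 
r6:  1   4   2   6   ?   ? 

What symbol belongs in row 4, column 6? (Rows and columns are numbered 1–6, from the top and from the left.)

4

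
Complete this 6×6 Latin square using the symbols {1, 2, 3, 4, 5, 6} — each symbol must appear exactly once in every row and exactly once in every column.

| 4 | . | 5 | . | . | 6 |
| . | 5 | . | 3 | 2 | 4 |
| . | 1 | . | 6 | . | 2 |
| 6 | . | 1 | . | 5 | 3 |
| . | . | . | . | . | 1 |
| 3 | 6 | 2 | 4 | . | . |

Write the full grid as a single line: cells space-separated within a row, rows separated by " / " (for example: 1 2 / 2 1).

row 2 has {2,3,4,5}; column 1 has {3,4,6} — only 1 is left for (r2,c1).
row 2 has {1,2,3,4,5}; column 3 has {1,2,5} — only 6 is left for (r2,c3).
row 3 has {1,2,6}; column 1 has {1,3,4,6} — only 5 is left for (r3,c1).
row 4 has {1,3,5,6}; column 4 has {3,4,6} — only 2 is left for (r4,c4).
row 5 has {1}; column 1 has {1,3,4,5,6} — only 2 is left for (r5,c1).
row 5 has {1,2}; column 4 has {2,3,4,6} — only 5 is left for (r5,c4).
row 6 has {2,3,4,6}; column 5 has {2,5} — only 1 is left for (r6,c5).
row 6 has {1,2,3,4,6}; column 6 has {1,2,3,4,6} — only 5 is left for (r6,c6).
row 1 has {4,5,6}; column 4 has {2,3,4,5,6} — only 1 is left for (r1,c4).
row 1 has {1,4,5,6}; column 5 has {1,2,5} — only 3 is left for (r1,c5).
row 3 has {1,2,5,6}; column 5 has {1,2,3,5} — only 4 is left for (r3,c5).
row 4 has {1,2,3,5,6}; column 2 has {1,5,6} — only 4 is left for (r4,c2).
row 5 has {1,2,5}; column 2 has {1,4,5,6} — only 3 is left for (r5,c2).
row 5 has {1,2,3,5}; column 3 has {1,2,5,6} — only 4 is left for (r5,c3).
row 5 has {1,2,3,4,5}; column 5 has {1,2,3,4,5} — only 6 is left for (r5,c5).
row 1 has {1,3,4,5,6}; column 2 has {1,3,4,5,6} — only 2 is left for (r1,c2).
row 3 has {1,2,4,5,6}; column 3 has {1,2,4,5,6} — only 3 is left for (r3,c3).

4 2 5 1 3 6 / 1 5 6 3 2 4 / 5 1 3 6 4 2 / 6 4 1 2 5 3 / 2 3 4 5 6 1 / 3 6 2 4 1 5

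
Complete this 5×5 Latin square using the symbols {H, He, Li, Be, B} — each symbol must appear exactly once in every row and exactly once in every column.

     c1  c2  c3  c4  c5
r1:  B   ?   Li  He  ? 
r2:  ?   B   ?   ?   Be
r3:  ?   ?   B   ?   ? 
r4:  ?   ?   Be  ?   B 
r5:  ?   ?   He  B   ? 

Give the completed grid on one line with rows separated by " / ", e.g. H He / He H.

B Be Li He H / He B H Li Be / H Li B Be He / Li He Be H B / Be H He B Li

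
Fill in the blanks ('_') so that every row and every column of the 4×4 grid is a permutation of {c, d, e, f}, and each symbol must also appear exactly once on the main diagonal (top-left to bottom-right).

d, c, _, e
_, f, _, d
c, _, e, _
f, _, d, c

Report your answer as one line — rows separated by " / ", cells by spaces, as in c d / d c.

At row 1, column 3: row 1 has {c,d,e}; column 3 has {d,e}; that leaves f.
At row 2, column 1: row 2 has {d,f}; column 1 has {c,d,f}; that leaves e.
At row 2, column 3: row 2 has {d,e,f}; column 3 has {d,e,f}; that leaves c.
At row 3, column 2: row 3 has {c,e}; column 2 has {c,f}; that leaves d.
At row 3, column 4: row 3 has {c,d,e}; column 4 has {c,d,e}; that leaves f.
At row 4, column 2: row 4 has {c,d,f}; column 2 has {c,d,f}; that leaves e.

d c f e / e f c d / c d e f / f e d c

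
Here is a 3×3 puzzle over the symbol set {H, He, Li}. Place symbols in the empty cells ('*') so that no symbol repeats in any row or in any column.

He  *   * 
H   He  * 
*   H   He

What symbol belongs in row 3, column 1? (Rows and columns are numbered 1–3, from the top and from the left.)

Li

Cell (r1,c2): row 1 has {He}; column 2 has {H,He} → Li.
Cell (r1,c3): row 1 has {He,Li}; column 3 has {He} → H.
Cell (r2,c3): row 2 has {H,He}; column 3 has {H,He} → Li.
Cell (r3,c1): row 3 has {H,He}; column 1 has {H,He} → Li.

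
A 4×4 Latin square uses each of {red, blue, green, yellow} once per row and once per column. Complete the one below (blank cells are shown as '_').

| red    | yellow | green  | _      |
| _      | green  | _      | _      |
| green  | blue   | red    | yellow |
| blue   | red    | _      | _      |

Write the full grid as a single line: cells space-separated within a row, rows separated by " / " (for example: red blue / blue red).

Cell (r1,c4): row 1 has {red,green,yellow}; column 4 has {yellow} → blue.
Cell (r2,c1): row 2 has {green}; column 1 has {red,blue,green} → yellow.
Cell (r2,c3): row 2 has {green,yellow}; column 3 has {red,green} → blue.
Cell (r2,c4): row 2 has {blue,green,yellow}; column 4 has {blue,yellow} → red.
Cell (r4,c3): row 4 has {red,blue}; column 3 has {red,blue,green} → yellow.
Cell (r4,c4): row 4 has {red,blue,yellow}; column 4 has {red,blue,yellow} → green.

red yellow green blue / yellow green blue red / green blue red yellow / blue red yellow green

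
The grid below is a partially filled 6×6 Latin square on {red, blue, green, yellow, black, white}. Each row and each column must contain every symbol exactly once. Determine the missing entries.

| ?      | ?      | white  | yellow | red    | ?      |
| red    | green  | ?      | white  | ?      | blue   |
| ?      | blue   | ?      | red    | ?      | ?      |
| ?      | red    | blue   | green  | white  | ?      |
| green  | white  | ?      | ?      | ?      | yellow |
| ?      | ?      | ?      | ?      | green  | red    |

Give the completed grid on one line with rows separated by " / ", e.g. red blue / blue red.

At row 1, column 2: row 1 has {red,yellow,white}; column 2 has {red,blue,green,white}; that leaves black.
At row 1, column 6: row 1 has {red,yellow,black,white}; column 6 has {red,blue,yellow}; that leaves green.
At row 4, column 6: row 4 has {red,blue,green,white}; column 6 has {red,blue,green,yellow}; that leaves black.
At row 6, column 2: row 6 has {red,green}; column 2 has {red,blue,green,black,white}; that leaves yellow.
At row 6, column 3: row 6 has {red,green,yellow}; column 3 has {blue,white}; that leaves black.
At row 6, column 4: row 6 has {red,green,yellow,black}; column 4 has {red,green,yellow,white}; that leaves blue.
At row 1, column 1: row 1 has {red,green,yellow,black,white}; column 1 has {red,green}; that leaves blue.
At row 2, column 3: row 2 has {red,blue,green,white}; column 3 has {blue,black,white}; that leaves yellow.
At row 2, column 5: row 2 has {red,blue,green,yellow,white}; column 5 has {red,green,white}; that leaves black.
At row 3, column 3: row 3 has {red,blue}; column 3 has {blue,yellow,black,white}; that leaves green.
At row 3, column 5: row 3 has {red,blue,green}; column 5 has {red,green,black,white}; that leaves yellow.
At row 3, column 6: row 3 has {red,blue,green,yellow}; column 6 has {red,blue,green,yellow,black}; that leaves white.
At row 4, column 1: row 4 has {red,blue,green,black,white}; column 1 has {red,blue,green}; that leaves yellow.
At row 5, column 3: row 5 has {green,yellow,white}; column 3 has {blue,green,yellow,black,white}; that leaves red.
At row 5, column 4: row 5 has {red,green,yellow,white}; column 4 has {red,blue,green,yellow,white}; that leaves black.
At row 5, column 5: row 5 has {red,green,yellow,black,white}; column 5 has {red,green,yellow,black,white}; that leaves blue.
At row 6, column 1: row 6 has {red,blue,green,yellow,black}; column 1 has {red,blue,green,yellow}; that leaves white.
At row 3, column 1: row 3 has {red,blue,green,yellow,white}; column 1 has {red,blue,green,yellow,white}; that leaves black.

blue black white yellow red green / red green yellow white black blue / black blue green red yellow white / yellow red blue green white black / green white red black blue yellow / white yellow black blue green red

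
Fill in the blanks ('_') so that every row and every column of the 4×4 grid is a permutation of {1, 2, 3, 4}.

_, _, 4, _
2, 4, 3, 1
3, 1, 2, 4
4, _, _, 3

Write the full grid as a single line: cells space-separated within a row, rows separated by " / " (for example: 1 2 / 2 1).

row 1 has {4}; column 1 has {2,3,4} — only 1 is left for (r1,c1).
row 1 has {1,4}; column 4 has {1,3,4} — only 2 is left for (r1,c4).
row 4 has {3,4}; column 2 has {1,4} — only 2 is left for (r4,c2).
row 4 has {2,3,4}; column 3 has {2,3,4} — only 1 is left for (r4,c3).
row 1 has {1,2,4}; column 2 has {1,2,4} — only 3 is left for (r1,c2).

1 3 4 2 / 2 4 3 1 / 3 1 2 4 / 4 2 1 3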